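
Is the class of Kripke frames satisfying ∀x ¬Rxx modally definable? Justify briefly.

Any modally definable frame class is closed under surjective bounded morphisms.
The 5-cycle (worlds a,b,c,d,e with a→b→c→d→e→a) is irreflexive, and the map sending every world to a single reflexive point • is a surjective bounded morphism (forth: every edge maps to (•,•); back: every world has a successor). So any modal formula valid on the 5-cycle is also valid on the reflexive point, which is not irreflexive.
So no modal formula (or set of formulas) defines exactly the irreflexive frames.

No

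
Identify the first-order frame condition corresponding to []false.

Emptiness of R

This schema is the Ver axiom.
It corresponds to emptiness of R: forall x forall y ~Rxy.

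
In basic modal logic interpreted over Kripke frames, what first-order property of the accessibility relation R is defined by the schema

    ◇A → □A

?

Suppose ◇A→□A is valid. Take Rxy, Rxz and set V(A)={y}. Then ◇A at x, so □A at x, so A at z, i.e. z=y.
The converse is a direct semantic check.
So the correspondent is partial functionality.

partial functionality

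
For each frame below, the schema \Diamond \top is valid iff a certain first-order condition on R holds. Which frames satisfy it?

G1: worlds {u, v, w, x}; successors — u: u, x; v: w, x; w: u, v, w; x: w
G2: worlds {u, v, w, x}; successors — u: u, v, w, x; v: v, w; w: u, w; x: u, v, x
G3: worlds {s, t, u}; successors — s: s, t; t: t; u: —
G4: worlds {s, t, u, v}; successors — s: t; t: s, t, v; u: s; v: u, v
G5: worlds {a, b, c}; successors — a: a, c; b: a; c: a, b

G1, G2, G4, G5

This is the axiom for seriality; its first-order frame correspondent is \forall x \exists y Rxy.
G1: satisfies the condition.
G2: satisfies the condition.
G3: fails — world u has no successor.
G4: satisfies the condition.
G5: satisfies the condition.
Valid on: G1, G2, G4, G5.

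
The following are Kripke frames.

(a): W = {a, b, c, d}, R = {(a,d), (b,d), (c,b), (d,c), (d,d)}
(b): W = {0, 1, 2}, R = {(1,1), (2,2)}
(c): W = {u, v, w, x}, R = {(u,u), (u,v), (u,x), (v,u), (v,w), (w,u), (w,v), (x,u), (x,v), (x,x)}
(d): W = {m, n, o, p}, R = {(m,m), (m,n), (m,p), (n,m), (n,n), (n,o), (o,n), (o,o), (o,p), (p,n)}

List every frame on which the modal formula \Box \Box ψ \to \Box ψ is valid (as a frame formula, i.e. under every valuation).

The schema corresponds to density: \forall x \forall y (Rxy \to \exists z (Rxz \wedge Rzy)).
(a): fails — Rcb but no z with Rcz and Rzb.
(b): holds.
(c): fails — Rvw but no z with Rvz and Rzw.
(d): holds.
Valid on: (b), (d).

(b), (d)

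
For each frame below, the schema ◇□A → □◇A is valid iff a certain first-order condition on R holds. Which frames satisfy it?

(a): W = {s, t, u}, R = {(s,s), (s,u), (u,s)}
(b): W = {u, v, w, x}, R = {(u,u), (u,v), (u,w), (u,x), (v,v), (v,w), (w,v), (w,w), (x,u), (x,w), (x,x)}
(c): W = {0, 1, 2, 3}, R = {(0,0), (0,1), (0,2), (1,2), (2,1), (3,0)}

Frame correspondent (Sahlqvist): ∀x ∀y ∀z (Rxy ∧ Rxz → ∃w (Ryw ∧ Rzw)) — i.e. convergence.
(a): ✓.
(b): ✓.
(c): fails — R02 and R01 but 2 and 1 have no common successor.

(a), (b)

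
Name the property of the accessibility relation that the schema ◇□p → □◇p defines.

Suppose ◇□p→□◇p is valid. Take Rxy, Rxz and set V(p)={w : Ryw}. Then □p at y so ◇□p at x, so □◇p at x, so ◇p at z, giving w with Rzw and Ryw.

convergence: ∀x ∀y ∀z (Rxy ∧ Rxz → ∃w (Ryw ∧ Rzw))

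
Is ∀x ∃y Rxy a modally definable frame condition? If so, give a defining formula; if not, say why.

The condition is seriality. A defining modal formula is □r → ◇r.
Suppose □r→◇r is valid. At any x set V(r)=W. Then □r at x, so ◇r at x, so x has a successor.

Yes, by □r → ◇r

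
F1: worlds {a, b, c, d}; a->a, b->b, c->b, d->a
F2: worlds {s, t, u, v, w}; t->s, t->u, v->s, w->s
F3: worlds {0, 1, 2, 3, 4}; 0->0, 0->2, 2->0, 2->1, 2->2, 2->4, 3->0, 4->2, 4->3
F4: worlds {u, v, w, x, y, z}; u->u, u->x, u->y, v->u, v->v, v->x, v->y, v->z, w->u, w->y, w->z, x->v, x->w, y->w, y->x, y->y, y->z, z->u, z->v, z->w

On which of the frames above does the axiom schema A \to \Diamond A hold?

The schema corresponds to reflexivity: \forall x Rxx.
F1: fails — world c does not see itself.
F2: fails — world s does not see itself.
F3: fails — world 1 does not see itself.
F4: fails — world w does not see itself.

none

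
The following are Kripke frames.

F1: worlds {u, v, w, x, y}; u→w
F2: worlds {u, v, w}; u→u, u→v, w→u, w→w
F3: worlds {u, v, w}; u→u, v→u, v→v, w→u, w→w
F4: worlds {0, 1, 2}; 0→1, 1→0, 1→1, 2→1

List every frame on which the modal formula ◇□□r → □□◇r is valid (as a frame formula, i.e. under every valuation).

F1, F3, F4

This is the axiom for a generalized confluence (Geach) condition; its first-order frame correspondent is ∀x ∀y ∀z ((xRy ∧ xR²z) → ∃w (yR²w ∧ zRw)).
F1: ✓.
F2: fails — uRu, uR²v but no t with uR²t and vRt.
F3: ✓.
F4: ✓.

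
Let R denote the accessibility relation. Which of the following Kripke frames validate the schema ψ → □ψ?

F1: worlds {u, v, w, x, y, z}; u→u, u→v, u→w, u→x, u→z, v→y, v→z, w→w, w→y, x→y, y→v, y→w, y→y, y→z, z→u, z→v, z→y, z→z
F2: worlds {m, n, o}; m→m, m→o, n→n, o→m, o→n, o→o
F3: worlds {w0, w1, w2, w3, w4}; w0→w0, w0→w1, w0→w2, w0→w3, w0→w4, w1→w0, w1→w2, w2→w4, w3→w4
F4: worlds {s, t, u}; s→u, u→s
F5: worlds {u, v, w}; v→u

none

This is the axiom for a generalized confluence (Geach) condition; its first-order frame correspondent is ∀x ∀z (xRz → ∃w (x = w ∧ z = w)).
F1: fails — uRv but u ≠ v.
F2: fails — mRo but m ≠ o.
F3: fails — w0Rw1 but w0 ≠ w1.
F4: fails — sRu but s ≠ u.
F5: fails — vRu but v ≠ u.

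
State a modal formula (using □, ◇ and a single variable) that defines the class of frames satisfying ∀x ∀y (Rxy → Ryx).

A defining formula is s → □◇s (the B axiom).
Suppose s→□◇s is valid. Take Rxy and set V(s)={x}. Then s at x, so □◇s at x, so ◇s at y, so some z with Ryz has s; z=x, i.e. Ryx.

s → □◇s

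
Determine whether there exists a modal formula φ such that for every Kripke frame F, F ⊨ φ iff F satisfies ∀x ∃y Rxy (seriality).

Yes: it is seriality, defined by the D schema □r → ◇r.
Suppose □r→◇r is valid. At any x set V(r)=W. Then □r at x, so ◇r at x, so x has a successor.

Yes, by □r → ◇r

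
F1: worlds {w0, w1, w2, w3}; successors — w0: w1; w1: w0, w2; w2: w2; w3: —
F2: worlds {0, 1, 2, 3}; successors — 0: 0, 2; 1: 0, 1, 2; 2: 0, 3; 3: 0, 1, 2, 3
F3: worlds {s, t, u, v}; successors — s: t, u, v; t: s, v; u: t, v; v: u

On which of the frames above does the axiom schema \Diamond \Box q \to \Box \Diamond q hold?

Frame correspondent (Sahlqvist): \forall x \forall y \forall z (Rxy \wedge Rxz \to \exists w (Ryw \wedge Rzw)) — i.e. convergence.
F1: fails — Rw1w2 and Rw1w0 but w2 and w0 have no common successor.
F2: ✓.
F3: fails — Rsv and Rsu but v and u have no common successor.

F2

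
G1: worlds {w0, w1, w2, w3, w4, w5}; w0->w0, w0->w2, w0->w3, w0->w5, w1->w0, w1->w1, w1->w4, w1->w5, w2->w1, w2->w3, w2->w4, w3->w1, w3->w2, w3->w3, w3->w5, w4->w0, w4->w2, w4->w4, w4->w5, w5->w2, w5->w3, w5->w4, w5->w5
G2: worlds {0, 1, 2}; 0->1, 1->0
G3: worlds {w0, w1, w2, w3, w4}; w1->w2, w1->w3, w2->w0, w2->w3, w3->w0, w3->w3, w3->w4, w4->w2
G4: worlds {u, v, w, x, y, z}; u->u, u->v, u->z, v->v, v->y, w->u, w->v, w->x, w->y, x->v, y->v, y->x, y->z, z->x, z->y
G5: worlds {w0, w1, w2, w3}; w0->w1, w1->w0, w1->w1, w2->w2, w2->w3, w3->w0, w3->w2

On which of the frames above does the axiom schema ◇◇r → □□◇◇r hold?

This is the axiom for a generalized confluence (Geach) condition; its first-order frame correspondent is ∀x ∀y ∀z ((xR²y ∧ xR²z) → ∃w (y = w ∧ zR²w)).
G1: satisfies the condition.
G2: satisfies the condition.
G3: fails — w1R²w0, w1R²w0 but no w with w0=w and w0R²w.
G4: fails — uR²u, uR²v but no t with u=t and vR²t.
G5: fails — w2R²w0, w2R²w3 but no w with w0=w and w3R²w.
Valid on: G1, G2.

G1, G2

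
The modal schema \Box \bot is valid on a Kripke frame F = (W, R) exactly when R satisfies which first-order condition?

□⊥ is valid iff no world has any successor (otherwise □⊥ fails at any world with one).
Conversely, any frame satisfying \forall x \forall y \neg Rxy validates the schema.
Frame condition: \forall x \forall y \neg Rxy.

emptiness of R: \forall x \forall y \neg Rxy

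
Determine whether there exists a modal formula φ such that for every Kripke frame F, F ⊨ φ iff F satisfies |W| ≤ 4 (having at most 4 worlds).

If a class were modally definable it would be closed under disjoint unions (Goldblatt–Thomason).
Any modal formula valid on each of 5 disjoint one-world frames is valid on their disjoint union (validity is preserved under disjoint unions). Each one-world frame has |W|=1≤4, but the union has |W|=5.
So the class is not modally definable.

Not definable by any modal formula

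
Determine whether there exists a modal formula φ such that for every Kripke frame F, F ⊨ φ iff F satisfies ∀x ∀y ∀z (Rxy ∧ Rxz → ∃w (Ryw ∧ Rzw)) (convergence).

The condition is convergence. A defining modal formula is ◇□p → □◇p.

Definable; ◇□p → □◇p defines it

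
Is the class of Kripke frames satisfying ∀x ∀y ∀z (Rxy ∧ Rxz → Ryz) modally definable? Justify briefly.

Yes, by ◇q → □◇q

Yes: it is the Euclidean property, defined by the 5 schema ◇q → □◇q.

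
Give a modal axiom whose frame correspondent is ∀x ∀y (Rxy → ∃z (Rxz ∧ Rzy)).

The condition is density. The C4 schema □□ψ → □ψ defines it.

□□ψ → □ψ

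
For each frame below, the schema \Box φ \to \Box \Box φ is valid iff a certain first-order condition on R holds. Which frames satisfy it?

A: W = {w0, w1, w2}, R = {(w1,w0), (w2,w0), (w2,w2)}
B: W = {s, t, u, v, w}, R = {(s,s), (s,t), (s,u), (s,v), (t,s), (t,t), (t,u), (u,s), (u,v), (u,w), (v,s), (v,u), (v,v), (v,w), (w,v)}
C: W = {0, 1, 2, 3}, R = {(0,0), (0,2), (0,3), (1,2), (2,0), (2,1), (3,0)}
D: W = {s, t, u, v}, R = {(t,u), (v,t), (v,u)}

A, D

This is the axiom for transitivity; its first-order frame correspondent is \forall x \forall y \forall z (Rxy \wedge Ryz \to Rxz).
A: condition met.
B: fails — Ruv and Rvu but not Ruu.
C: fails — R02 and R21 but not R01.
D: condition met.
Valid on: A, D.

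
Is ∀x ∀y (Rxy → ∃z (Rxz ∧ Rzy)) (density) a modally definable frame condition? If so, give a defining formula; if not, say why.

Yes, by □□r → □r

The condition is density. A defining modal formula is □□r → □r.
Suppose □□r→□r is valid. Take Rxy and set V(r)={w : xR²w}. Then □□r at x, so □r at x, so r at y, i.e. ∃z(Rxz∧Rzy).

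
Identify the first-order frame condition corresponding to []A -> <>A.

seriality

Suppose □A→◇A is valid. At any x set V(A)=W. Then □A at x, so ◇A at x, so x has a successor.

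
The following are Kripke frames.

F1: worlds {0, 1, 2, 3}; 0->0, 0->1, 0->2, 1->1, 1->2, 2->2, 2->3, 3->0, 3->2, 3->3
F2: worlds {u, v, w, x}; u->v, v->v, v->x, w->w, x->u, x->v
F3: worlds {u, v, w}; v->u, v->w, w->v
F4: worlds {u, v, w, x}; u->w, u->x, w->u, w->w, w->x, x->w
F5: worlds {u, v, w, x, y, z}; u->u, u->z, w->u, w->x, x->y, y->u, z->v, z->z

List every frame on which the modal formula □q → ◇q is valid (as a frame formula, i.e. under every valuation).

Frame correspondent (Sahlqvist): ∀x ∃y Rxy — i.e. seriality.
F1: satisfies the condition.
F2: satisfies the condition.
F3: fails — world u has no successor.
F4: fails — world v has no successor.
F5: fails — world v has no successor.

F1, F2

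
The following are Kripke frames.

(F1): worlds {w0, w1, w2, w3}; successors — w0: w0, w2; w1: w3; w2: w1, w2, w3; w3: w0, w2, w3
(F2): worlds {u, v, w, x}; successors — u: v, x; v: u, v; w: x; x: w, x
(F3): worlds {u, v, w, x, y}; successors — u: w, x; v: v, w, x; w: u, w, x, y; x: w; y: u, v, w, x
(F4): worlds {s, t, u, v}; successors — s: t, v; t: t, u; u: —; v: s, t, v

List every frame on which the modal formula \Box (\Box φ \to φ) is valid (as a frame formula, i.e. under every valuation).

none

Frame correspondent (Sahlqvist): \forall x \forall y (Rxy \to Ryy) — i.e. shift-reflexivity.
(F1): fails — Rw2w1 but not Rw1w1.
(F2): fails — Rxw but not Rww.
(F3): fails — Ryx but not Rxx.
(F4): fails — Rvs but not Rss.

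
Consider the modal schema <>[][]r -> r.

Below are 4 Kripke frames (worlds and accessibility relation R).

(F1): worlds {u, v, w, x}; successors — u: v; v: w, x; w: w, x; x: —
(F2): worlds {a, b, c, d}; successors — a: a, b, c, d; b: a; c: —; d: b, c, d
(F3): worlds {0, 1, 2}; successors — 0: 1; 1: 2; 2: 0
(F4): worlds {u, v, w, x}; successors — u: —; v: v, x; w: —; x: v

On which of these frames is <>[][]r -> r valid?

(F3), (F4)

The schema corresponds to a generalized confluence (Geach) condition: forall x forall y (xRy -> exists w (y R^2 w & x = w)).
(F1): fails — uRv but no t with vR²t and u=t.
(F2): fails — aRc but no w with cR²w and a=w.
(F3): holds.
(F4): holds.
Valid on: (F3), (F4).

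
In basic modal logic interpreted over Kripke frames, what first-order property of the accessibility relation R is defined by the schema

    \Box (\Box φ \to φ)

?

This is the T□ axiom.
It corresponds to shift-reflexivity: \forall x \forall y (Rxy \to Ryy).

Shift-reflexivity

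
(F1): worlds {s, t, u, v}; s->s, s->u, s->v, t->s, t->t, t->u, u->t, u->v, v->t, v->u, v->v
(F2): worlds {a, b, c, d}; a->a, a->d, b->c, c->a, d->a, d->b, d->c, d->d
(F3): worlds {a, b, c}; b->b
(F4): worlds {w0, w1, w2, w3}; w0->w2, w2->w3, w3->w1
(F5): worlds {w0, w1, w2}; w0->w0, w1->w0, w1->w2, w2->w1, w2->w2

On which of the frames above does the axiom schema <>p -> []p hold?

Frame correspondent (Sahlqvist): forall x forall y forall z (Rxy & Rxz -> y = z) — i.e. partial functionality.
(F1): fails — s sees both s and u.
(F2): fails — a sees both a and d.
(F3): satisfies the condition.
(F4): satisfies the condition.
(F5): fails — w1 sees both w0 and w2.

(F3), (F4)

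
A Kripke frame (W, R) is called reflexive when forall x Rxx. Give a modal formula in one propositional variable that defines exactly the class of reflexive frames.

□r → r

The condition is reflexivity. The T schema □r → r defines it.
Suppose □r→r is valid. At any x set V(r)={w : Rxw}. Then □r holds at x, so r holds at x, i.e. Rxx.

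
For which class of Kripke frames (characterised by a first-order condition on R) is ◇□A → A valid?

This is frame-equivalent to A → □◇A (substitute ¬A for A and contrapose).
Suppose A→□◇A is valid. Take Rxy and set V(A)={x}. Then A at x, so □◇A at x, so ◇A at y, so some z with Ryz has A; z=x, i.e. Ryx.
Conversely, any frame satisfying ∀x ∀y (Rxy → Ryx) validates the schema.
So the correspondent is symmetry.

symmetry: ∀x ∀y (Rxy → Ryx)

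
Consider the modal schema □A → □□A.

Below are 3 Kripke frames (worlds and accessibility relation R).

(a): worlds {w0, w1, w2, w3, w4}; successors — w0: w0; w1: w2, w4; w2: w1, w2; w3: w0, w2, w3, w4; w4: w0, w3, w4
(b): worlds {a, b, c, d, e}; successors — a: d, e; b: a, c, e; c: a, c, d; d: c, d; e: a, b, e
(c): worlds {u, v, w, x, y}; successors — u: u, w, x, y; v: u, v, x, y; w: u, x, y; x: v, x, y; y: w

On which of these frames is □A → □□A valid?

none

This is the axiom for transitivity; its first-order frame correspondent is ∀x ∀y ∀z (Rxy ∧ Ryz → Rxz).
(a): fails — Rw1w2 and Rw2w1 but not Rw1w1.
(b): fails — Rbc and Rcd but not Rbd.
(c): fails — Rwu and Ruw but not Rww.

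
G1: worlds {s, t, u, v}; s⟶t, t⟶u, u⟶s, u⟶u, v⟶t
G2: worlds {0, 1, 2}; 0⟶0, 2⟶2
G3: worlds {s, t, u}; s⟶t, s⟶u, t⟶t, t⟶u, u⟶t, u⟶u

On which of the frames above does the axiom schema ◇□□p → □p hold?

This is the axiom for a generalized confluence (Geach) condition; its first-order frame correspondent is ∀x ∀y ∀z ((xRy ∧ xRz) → ∃w (yR²w ∧ z = w)).
G1: fails — sRt, sRt but no w with tR²w and t=w.
G2: satisfies the condition.
G3: satisfies the condition.

G2, G3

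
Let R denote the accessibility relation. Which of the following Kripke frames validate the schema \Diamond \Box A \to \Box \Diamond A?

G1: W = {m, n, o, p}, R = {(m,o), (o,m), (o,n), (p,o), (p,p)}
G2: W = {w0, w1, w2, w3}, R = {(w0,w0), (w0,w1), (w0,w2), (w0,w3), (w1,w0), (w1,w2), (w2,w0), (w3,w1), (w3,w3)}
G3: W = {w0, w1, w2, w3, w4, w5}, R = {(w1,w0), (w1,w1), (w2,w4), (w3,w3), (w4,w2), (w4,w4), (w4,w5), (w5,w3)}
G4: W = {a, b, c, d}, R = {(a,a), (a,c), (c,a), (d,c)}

G4

Frame correspondent (Sahlqvist): \forall x \forall y \forall z (Rxy \wedge Rxz \to \exists w (Ryw \wedge Rzw)) — i.e. convergence.
G1: fails — Rom and Ron but m and n have no common successor.
G2: fails — Rw0w1 and Rw0w3 but w1 and w3 have no common successor.
G3: fails — Rw1w1 and Rw1w0 but w1 and w0 have no common successor.
G4: satisfies the condition.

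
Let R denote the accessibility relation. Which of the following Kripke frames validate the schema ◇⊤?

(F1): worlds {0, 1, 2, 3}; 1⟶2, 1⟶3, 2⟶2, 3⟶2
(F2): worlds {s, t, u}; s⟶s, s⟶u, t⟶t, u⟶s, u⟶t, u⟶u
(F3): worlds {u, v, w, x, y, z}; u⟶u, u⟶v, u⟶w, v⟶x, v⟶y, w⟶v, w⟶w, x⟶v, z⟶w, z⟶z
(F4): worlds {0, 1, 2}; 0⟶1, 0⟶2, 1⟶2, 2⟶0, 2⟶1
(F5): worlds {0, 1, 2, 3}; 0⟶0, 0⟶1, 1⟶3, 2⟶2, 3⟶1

Frame correspondent (Sahlqvist): ∀x ∃y Rxy — i.e. seriality.
(F1): fails — world 0 has no successor.
(F2): satisfies the condition.
(F3): fails — world y has no successor.
(F4): satisfies the condition.
(F5): satisfies the condition.
Valid on: (F2), (F4), (F5).

(F2), (F4), (F5)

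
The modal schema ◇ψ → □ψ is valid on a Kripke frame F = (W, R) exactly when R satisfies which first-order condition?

partial functionality

Suppose ◇ψ→□ψ is valid. Take Rxy, Rxz and set V(ψ)={y}. Then ◇ψ at x, so □ψ at x, so ψ at z, i.e. z=y.
Conversely, any frame satisfying ∀x ∀y ∀z (Rxy ∧ Rxz → y = z) validates the schema.
So the correspondent is partial functionality.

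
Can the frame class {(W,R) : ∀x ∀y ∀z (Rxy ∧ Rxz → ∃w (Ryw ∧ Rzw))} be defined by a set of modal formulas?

Yes: it is convergence, defined by the .2 schema ◇□p → □◇p.
Suppose ◇□p→□◇p is valid. Take Rxy, Rxz and set V(p)={w : Ryw}. Then □p at y so ◇□p at x, so □◇p at x, so ◇p at z, giving w with Rzw and Ryw.

Yes — defined by ◇□p → □◇p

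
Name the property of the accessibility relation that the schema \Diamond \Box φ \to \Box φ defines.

the Euclidean property

Replacing φ by ¬φ and contraposing gives the equivalent schema ◇φ → □◇φ.
Suppose ◇φ→□◇φ is valid. Take Rxy, Rxz and set V(φ)={y}. Then ◇φ at x, so □◇φ at x, so ◇φ at z, so some w with Rzw has φ; w=y, i.e. Rzy. By symmetry of the argument, Ryz.
Conversely, on a frame with the Euclidean property the schema holds at every world under every valuation.
Frame condition: \forall x \forall y \forall z (Rxy \wedge Rxz \to Ryz).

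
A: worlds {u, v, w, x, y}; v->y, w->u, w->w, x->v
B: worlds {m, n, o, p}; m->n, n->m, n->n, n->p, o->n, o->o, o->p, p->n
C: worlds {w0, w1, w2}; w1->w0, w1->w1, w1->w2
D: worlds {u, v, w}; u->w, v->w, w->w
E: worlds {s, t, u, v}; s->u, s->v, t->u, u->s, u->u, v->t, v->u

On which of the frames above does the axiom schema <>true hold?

Frame correspondent (Sahlqvist): forall x exists y Rxy — i.e. seriality.
A: fails — world u has no successor.
B: ✓.
C: fails — world w0 has no successor.
D: ✓.
E: ✓.
Valid on: B, D, E.

B, D, E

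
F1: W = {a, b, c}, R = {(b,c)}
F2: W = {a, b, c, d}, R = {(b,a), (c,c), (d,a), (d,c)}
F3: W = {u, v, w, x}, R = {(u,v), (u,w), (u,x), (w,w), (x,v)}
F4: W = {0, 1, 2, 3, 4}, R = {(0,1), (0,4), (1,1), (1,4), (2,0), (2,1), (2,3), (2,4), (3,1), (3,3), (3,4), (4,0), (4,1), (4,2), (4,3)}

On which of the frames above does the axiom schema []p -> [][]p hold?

F1, F2, F3

This is the axiom for transitivity; its first-order frame correspondent is forall x forall y forall z (Rxy & Ryz -> Rxz).
F1: holds.
F2: holds.
F3: holds.
F4: fails — R34 and R40 but not R30.
Valid on: F1, F2, F3.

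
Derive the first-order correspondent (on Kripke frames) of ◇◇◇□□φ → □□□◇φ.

This is a Sahlqvist (Geach-type) schema ◇^3□^2φ → □^3◇^1φ.
First-order correspondent: ∀x ∀y ∀z ((xR³y ∧ xR³z) → ∃w (yR²w ∧ zRw)).

∀x ∀y ∀z ((xR³y ∧ xR³z) → ∃w (yR²w ∧ zRw))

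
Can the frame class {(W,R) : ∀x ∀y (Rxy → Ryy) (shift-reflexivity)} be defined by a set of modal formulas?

Yes: it is shift-reflexivity, defined by the T□ schema □(□q → q).
Suppose □(□q→q) is valid. Take Rxy and set V(q)={w : Ryw}. Then at y, □q holds; since □(□q→q) at x, □q→q at y, so q at y, i.e. Ryy.

Definable; □(□q → q) defines it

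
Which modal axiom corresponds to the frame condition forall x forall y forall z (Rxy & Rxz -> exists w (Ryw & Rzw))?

◇□ψ → □◇ψ

A defining formula is ◇□ψ → □◇ψ (the .2 axiom).
Suppose ◇□ψ→□◇ψ is valid. Take Rxy, Rxz and set V(ψ)={w : Ryw}. Then □ψ at y so ◇□ψ at x, so □◇ψ at x, so ◇ψ at z, giving w with Rzw and Ryw.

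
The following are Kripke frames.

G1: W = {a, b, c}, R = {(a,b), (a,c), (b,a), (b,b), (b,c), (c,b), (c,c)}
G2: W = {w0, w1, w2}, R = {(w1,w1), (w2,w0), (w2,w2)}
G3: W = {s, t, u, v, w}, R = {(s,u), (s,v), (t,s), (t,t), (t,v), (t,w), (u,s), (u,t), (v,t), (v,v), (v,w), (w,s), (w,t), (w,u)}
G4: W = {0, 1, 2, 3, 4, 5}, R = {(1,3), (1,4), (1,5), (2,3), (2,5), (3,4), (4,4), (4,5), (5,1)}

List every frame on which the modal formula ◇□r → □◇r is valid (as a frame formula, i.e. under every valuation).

G1

The schema corresponds to convergence: ∀x ∀y ∀z (Rxy ∧ Rxz → ∃w (Ryw ∧ Rzw)).
G1: ✓.
G2: fails — Rw2w0 and Rw2w0 but w0 and w0 have no common successor.
G3: fails — Rwu and Rws but u and s have no common successor.
G4: fails — R14 and R15 but 4 and 5 have no common successor.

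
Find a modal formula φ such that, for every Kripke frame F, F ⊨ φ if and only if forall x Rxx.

□s → s

This is reflexivity; the standard corresponding axiom is T: □s → s.
Suppose □s→s is valid. At any x set V(s)={w : Rxw}. Then □s holds at x, so s holds at x, i.e. Rxx.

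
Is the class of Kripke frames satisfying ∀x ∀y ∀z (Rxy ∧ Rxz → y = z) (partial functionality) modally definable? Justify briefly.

Yes, by ◇q → □q

This is a Sahlqvist condition; the CD axiom ◇q → □q defines it.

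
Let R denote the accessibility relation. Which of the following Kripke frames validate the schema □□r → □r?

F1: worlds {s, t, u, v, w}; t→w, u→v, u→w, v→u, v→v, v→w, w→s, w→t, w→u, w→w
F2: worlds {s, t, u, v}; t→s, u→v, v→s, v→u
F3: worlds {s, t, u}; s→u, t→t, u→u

F1, F3

Frame correspondent (Sahlqvist): ∀x ∀y (Rxy → ∃z (Rxz ∧ Rzy)) — i.e. density.
F1: ✓.
F2: fails — Rvs but no z with Rvz and Rzs.
F3: ✓.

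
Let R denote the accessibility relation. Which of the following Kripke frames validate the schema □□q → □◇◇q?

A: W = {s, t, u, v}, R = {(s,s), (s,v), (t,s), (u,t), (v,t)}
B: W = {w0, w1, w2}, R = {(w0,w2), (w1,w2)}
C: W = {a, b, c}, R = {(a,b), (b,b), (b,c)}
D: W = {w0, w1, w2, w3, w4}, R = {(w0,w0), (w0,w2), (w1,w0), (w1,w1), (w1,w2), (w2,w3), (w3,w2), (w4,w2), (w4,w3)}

This is the axiom for a generalized confluence (Geach) condition; its first-order frame correspondent is ∀x ∀z (xRz → ∃w (xR²w ∧ zR²w)).
A: ✓.
B: fails — w0Rw2 but no w with w0R²w and w2R²w.
C: fails — bRc but no w with bR²w and cR²w.
D: fails — w2Rw3 but no w with w2R²w and w3R²w.
Valid on: A.

A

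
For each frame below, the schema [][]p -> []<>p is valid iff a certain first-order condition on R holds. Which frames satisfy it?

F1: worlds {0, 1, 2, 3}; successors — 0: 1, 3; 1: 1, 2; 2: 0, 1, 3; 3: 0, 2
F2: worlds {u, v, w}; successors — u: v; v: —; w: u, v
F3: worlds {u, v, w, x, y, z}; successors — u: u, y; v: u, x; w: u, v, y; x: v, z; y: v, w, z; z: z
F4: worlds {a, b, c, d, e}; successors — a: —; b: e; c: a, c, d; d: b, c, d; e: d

F1, F3

The schema corresponds to a generalized confluence (Geach) condition: forall x forall z (xRz -> exists w (x R^2 w & zRw)).
F1: satisfies the condition.
F2: fails — uRv but no t with uR²t and vRt.
F3: satisfies the condition.
F4: fails — cRa but no w with cR²w and aRw.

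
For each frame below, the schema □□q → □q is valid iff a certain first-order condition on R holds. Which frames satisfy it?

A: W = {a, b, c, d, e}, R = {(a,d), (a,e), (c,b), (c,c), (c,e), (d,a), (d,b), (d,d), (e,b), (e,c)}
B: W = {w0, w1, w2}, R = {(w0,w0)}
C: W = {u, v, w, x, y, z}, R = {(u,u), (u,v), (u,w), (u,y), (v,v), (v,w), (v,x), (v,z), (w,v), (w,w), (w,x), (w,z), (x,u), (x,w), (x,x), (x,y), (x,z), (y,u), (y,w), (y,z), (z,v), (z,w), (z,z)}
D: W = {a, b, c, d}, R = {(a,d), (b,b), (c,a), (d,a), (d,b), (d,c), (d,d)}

This is the axiom for density; its first-order frame correspondent is ∀x ∀y (Rxy → ∃z (Rxz ∧ Rzy)).
A: fails — Rae but no z with Raz and Rze.
B: ✓.
C: ✓.
D: fails — Rca but no z with Rcz and Rza.
Valid on: B, C.

B, C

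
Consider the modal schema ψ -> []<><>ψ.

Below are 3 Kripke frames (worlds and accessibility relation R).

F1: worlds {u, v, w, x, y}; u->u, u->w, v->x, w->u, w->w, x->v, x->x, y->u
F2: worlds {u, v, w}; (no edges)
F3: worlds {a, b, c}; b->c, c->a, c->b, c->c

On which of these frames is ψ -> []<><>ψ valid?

F2

Frame correspondent (Sahlqvist): forall x forall z (xRz -> exists w (x = w & z R^2 w)) — i.e. a generalized confluence (Geach) condition.
F1: fails — yRu but no t with y=t and uR²t.
F2: ✓.
F3: fails — cRa but no w with c=w and aR²w.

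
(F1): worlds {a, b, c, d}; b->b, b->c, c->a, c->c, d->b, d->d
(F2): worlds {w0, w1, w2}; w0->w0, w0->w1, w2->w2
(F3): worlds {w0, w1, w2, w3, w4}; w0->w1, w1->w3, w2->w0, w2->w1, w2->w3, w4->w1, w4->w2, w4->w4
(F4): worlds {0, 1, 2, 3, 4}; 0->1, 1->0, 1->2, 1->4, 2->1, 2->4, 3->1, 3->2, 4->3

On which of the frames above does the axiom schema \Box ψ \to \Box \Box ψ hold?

This is the axiom for transitivity; its first-order frame correspondent is \forall x \forall y \forall z (Rxy \wedge Ryz \to Rxz).
(F1): fails — Rbc and Rca but not Rba.
(F2): holds.
(F3): fails — Rw4w1 and Rw1w3 but not Rw4w3.
(F4): fails — R10 and R01 but not R11.

(F2)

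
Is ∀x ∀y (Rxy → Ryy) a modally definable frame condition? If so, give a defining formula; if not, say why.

This is a Sahlqvist condition; the T□ axiom □(□r → r) defines it.

Definable; □(□r → r) defines it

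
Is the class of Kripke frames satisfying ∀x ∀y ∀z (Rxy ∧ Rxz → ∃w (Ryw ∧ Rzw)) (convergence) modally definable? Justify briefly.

The condition is convergence. A defining modal formula is ◇□q → □◇q.

Yes, by ◇□q → □◇q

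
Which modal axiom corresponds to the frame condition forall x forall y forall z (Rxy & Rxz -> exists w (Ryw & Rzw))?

◇□ψ → □◇ψ

This is convergence; the standard corresponding axiom is .2: ◇□ψ → □◇ψ.
Suppose ◇□ψ→□◇ψ is valid. Take Rxy, Rxz and set V(ψ)={w : Ryw}. Then □ψ at y so ◇□ψ at x, so □◇ψ at x, so ◇ψ at z, giving w with Rzw and Ryw.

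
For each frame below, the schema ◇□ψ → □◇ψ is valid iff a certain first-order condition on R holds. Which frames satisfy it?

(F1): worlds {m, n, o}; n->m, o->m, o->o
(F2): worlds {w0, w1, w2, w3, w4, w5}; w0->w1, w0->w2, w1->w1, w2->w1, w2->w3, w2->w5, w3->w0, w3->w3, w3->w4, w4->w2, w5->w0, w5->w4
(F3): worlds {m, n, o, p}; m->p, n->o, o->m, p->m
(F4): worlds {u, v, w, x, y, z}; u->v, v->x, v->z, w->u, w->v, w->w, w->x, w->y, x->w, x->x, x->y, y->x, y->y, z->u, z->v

The schema corresponds to convergence: ∀x ∀y ∀z (Rxy ∧ Rxz → ∃w (Ryw ∧ Rzw)).
(F1): fails — Rnm and Rnm but m and m have no common successor.
(F2): fails — Rw2w5 and Rw2w1 but w5 and w1 have no common successor.
(F3): ✓.
(F4): fails — Rvz and Rvx but z and x have no common successor.
Valid on: (F3).

(F3)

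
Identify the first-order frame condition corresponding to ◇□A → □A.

This is frame-equivalent to ◇A → □◇A (substitute ¬A for A and contrapose).
Suppose ◇A→□◇A is valid. Take Rxy, Rxz and set V(A)={y}. Then ◇A at x, so □◇A at x, so ◇A at z, so some w with Rzw has A; w=y, i.e. Rzy. By symmetry of the argument, Ryz.

the Euclidean property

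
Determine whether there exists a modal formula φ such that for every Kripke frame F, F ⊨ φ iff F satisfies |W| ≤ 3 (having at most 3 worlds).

If a class were modally definable it would be closed under disjoint unions (Goldblatt–Thomason).
Any modal formula valid on each of 4 disjoint one-world frames is valid on their disjoint union (validity is preserved under disjoint unions). Each one-world frame has |W|=1≤3, but the union has |W|=4.
Hence having at most 3 worlds is not modally definable.

Not definable by any modal formula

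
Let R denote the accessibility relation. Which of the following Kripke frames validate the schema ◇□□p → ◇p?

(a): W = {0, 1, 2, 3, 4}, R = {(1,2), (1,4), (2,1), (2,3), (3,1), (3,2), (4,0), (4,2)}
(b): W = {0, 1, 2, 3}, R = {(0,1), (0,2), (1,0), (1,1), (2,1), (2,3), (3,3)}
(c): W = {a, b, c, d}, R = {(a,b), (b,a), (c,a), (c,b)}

(b), (c)

The schema corresponds to a generalized confluence (Geach) condition: ∀x ∀y (xRy → ∃w (yR²w ∧ xRw)).
(a): fails — 1R4 but no w with 4R²w and 1Rw.
(b): condition met.
(c): condition met.
Valid on: (b), (c).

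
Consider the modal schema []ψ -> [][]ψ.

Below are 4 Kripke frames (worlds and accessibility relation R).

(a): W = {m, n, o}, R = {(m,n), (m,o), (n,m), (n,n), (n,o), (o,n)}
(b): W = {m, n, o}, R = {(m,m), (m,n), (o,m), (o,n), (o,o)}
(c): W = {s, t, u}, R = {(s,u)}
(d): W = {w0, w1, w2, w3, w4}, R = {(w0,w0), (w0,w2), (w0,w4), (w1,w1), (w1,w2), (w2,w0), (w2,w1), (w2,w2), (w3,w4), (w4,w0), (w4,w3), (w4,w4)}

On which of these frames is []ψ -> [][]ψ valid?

(b), (c)

This is the axiom for transitivity; its first-order frame correspondent is forall x forall y forall z (Rxy & Ryz -> Rxz).
(a): fails — Ron and Rno but not Roo.
(b): ✓.
(c): ✓.
(d): fails — Rw1w2 and Rw2w0 but not Rw1w0.
Valid on: (b), (c).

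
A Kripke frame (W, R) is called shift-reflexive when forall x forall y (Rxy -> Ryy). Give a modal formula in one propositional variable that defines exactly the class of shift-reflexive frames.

□(□r → r)

The condition is shift-reflexivity. The T□ schema □(□r → r) defines it.
Suppose □(□r→r) is valid. Take Rxy and set V(r)={w : Ryw}. Then at y, □r holds; since □(□r→r) at x, □r→r at y, so r at y, i.e. Ryy.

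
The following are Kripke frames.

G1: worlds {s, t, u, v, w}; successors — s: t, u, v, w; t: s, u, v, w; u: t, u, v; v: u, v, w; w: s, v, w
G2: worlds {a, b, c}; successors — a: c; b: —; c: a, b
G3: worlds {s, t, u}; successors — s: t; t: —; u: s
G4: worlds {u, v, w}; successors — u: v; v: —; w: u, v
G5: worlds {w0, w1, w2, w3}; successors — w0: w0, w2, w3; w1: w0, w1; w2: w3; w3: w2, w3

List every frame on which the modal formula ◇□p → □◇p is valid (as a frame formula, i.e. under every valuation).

The schema corresponds to convergence: ∀x ∀y ∀z (Rxy ∧ Rxz → ∃w (Ryw ∧ Rzw)).
G1: holds.
G2: fails — Rca and Rcb but a and b have no common successor.
G3: fails — Rst and Rst but t and t have no common successor.
G4: fails — Ruv and Ruv but v and v have no common successor.
G5: holds.

G1, G5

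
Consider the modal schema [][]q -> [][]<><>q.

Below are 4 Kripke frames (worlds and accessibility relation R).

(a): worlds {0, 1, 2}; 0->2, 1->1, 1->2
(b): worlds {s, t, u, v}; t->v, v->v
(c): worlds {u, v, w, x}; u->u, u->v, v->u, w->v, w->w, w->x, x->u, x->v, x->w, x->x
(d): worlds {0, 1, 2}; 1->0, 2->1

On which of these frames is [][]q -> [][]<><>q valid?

This is the axiom for a generalized confluence (Geach) condition; its first-order frame correspondent is forall x forall z (x R^2 z -> exists w (x R^2 w & z R^2 w)).
(a): fails — 1R²2 but no w with 1R²w and 2R²w.
(b): ✓.
(c): ✓.
(d): fails — 2R²0 but no w with 2R²w and 0R²w.

(b), (c)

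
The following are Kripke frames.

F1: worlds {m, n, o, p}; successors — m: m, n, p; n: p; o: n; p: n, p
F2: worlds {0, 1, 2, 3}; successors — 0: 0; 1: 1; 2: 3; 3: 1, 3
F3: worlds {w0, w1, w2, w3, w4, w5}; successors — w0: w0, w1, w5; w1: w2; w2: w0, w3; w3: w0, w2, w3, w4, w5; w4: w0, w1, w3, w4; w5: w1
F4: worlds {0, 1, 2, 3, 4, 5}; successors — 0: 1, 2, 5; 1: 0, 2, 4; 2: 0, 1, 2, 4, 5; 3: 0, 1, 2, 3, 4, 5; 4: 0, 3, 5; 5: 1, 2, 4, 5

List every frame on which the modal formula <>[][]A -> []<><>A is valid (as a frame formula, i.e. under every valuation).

This is the axiom for a generalized confluence (Geach) condition; its first-order frame correspondent is forall x forall y forall z ((xRy & xRz) -> exists w (y R^2 w & z R^2 w)).
F1: holds.
F2: holds.
F3: fails — w0Rw1, w0Rw5 but no w with w1R²w and w5R²w.
F4: holds.
Valid on: F1, F2, F4.

F1, F2, F4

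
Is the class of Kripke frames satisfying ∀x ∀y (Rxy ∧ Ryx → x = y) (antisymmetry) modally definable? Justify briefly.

Any modally definable frame class is closed under surjective bounded morphisms.
The 8-cycle (worlds s,t,u,v,w,x,y,z with s→t→u→v→w→x→y→z→s) is antisymmetric. Sending even-indexed worlds to a and odd-indexed worlds to b is a surjective bounded morphism onto the two-world frame with a↔b, which is not antisymmetric.
Hence antisymmetry is not modally definable.

Not definable by any modal formula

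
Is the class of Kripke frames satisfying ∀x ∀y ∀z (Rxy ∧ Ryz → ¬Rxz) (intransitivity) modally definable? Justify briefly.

Modal frame validity is preserved under surjective bounded morphisms.
The 5-cycle (worlds a,b,c,d,e with a→b→c→d→e→a) is intransitive. Mapping every world to a single reflexive point • is a surjective bounded morphism; the reflexive point is not intransitive (R••∧R•• but R••).
Hence intransitivity is not modally definable.

Not definable by any modal formula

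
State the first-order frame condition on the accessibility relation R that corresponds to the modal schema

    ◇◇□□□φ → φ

This is a Sahlqvist (Geach-type) schema ◇^2□^3φ → □^0◇^0φ.
Minimal-valuation argument: fix x; take any y with xR^2y and any z with xR^0z. Set V(φ) to the set of worlds R-reachable from y in exactly 3 steps. Then □^3φ holds at y, so the antecedent holds at x; validity forces ◇^0φ at z, giving a w with zR^0w and yR^3w.
First-order correspondent: ∀x ∀y (xR²y → ∃w (yR³w ∧ x = w)).

∀x ∀y (xR²y → ∃w (yR³w ∧ x = w))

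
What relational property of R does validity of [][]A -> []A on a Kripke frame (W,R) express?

Density

This is the C4 axiom.
It corresponds to density: forall x forall y (Rxy -> exists z (Rxz & Rzy)).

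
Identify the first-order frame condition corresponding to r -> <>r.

Equivalently (dual form): □r → r.
Suppose □r→r is valid. At any x set V(r)={w : Rxw}. Then □r holds at x, so r holds at x, i.e. Rxx.
Conversely, on a frame with reflexivity the schema holds at every world under every valuation.
Frame condition: forall x Rxx.

reflexivity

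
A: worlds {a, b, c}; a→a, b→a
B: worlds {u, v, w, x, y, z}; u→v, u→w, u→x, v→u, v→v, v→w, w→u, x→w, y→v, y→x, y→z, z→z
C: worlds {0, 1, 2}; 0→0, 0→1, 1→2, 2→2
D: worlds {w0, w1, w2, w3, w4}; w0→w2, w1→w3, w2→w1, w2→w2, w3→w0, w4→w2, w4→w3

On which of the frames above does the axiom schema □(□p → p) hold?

Frame correspondent (Sahlqvist): ∀x ∀y (Rxy → Ryy) — i.e. shift-reflexivity.
A: satisfies the condition.
B: fails — Rxw but not Rww.
C: fails — R01 but not R11.
D: fails — Rw3w0 but not Rw0w0.

A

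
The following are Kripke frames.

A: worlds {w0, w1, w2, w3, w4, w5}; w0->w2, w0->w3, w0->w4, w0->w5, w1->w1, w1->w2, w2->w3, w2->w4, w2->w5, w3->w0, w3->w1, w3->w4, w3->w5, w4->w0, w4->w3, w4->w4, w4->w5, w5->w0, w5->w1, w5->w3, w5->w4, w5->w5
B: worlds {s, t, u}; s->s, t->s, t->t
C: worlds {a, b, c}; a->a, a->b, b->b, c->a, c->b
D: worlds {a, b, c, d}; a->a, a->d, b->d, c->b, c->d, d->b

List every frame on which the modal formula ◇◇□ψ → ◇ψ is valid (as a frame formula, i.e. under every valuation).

This is the axiom for a generalized confluence (Geach) condition; its first-order frame correspondent is ∀x ∀y (xR²y → ∃w (yRw ∧ xRw)).
A: fails — w1R²w2 but no w with w2Rw and w1Rw.
B: satisfies the condition.
C: satisfies the condition.
D: fails — aR²d but no w with dRw and aRw.

B, C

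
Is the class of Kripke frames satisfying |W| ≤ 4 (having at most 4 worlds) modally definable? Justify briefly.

No — not modally definable

Modal frame validity is preserved under disjoint unions.
Any modal formula valid on each of 5 disjoint one-world frames is valid on their disjoint union (validity is preserved under disjoint unions). Each one-world frame has |W|=1≤4, but the union has |W|=5.
Hence having at most 4 worlds is not modally definable.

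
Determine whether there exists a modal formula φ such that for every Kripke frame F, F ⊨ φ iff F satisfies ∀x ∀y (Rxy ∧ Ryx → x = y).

If a class were modally definable it would be closed under surjective bounded morphisms (Goldblatt–Thomason).
The 4-cycle (worlds w0,w1,w2,w3 with w0→w1→w2→w3→w0) is antisymmetric. Sending even-indexed worlds to • and odd-indexed worlds to ∘ is a surjective bounded morphism onto the two-world frame with •↔∘, which is not antisymmetric.
So no modal formula (or set of formulas) defines exactly the antisymmetric frames.

Not modally definable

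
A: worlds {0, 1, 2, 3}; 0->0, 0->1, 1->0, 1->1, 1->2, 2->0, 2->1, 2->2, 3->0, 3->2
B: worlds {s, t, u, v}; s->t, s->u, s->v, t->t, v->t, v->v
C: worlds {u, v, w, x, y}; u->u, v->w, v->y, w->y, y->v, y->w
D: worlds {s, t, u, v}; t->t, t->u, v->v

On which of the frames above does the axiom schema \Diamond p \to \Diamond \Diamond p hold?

A, D

This is the axiom for a generalized confluence (Geach) condition; its first-order frame correspondent is \forall x \forall y (xRy \to \exists w (y = w \wedge x R^2 w)).
A: condition met.
B: fails — sRu but no w with u=w and sR²w.
C: fails — wRy but no t with y=t and wR²t.
D: condition met.
Valid on: A, D.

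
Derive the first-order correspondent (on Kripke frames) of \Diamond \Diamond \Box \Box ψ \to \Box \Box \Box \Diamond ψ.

This is a Sahlqvist (Geach-type) schema ◇^2□^2ψ → □^3◇^1ψ.
First-order correspondent: \forall x \forall y \forall z ((x R^2 y \wedge x R^3 z) \to \exists w (y R^2 w \wedge zRw)).

\forall x \forall y \forall z ((x R^2 y \wedge x R^3 z) \to \exists w (y R^2 w \wedge zRw))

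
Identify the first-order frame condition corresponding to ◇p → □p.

This is the CD axiom.
It corresponds to partial functionality: ∀x ∀y ∀z (Rxy ∧ Rxz → y = z).

partial functionality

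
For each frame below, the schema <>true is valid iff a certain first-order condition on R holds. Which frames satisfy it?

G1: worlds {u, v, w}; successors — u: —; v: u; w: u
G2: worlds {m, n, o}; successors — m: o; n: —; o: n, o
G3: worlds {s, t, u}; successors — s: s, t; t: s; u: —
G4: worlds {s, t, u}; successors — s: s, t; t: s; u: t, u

G4

This is the axiom for seriality; its first-order frame correspondent is forall x exists y Rxy.
G1: fails — world u has no successor.
G2: fails — world n has no successor.
G3: fails — world u has no successor.
G4: condition met.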